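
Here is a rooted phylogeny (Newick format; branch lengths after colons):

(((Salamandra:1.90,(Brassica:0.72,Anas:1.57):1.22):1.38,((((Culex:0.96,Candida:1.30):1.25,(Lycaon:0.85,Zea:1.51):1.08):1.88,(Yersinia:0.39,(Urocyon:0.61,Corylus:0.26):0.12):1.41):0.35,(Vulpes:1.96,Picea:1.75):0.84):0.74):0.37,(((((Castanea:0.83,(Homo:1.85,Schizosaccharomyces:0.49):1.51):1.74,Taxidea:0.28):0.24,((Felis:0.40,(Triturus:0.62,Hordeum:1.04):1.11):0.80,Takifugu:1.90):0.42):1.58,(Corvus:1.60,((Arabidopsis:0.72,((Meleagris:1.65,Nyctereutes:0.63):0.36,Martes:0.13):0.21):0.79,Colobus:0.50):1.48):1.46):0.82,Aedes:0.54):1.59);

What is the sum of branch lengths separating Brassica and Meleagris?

12.05

The path runs Brassica → … → MRCA → … → Meleagris; the MRCA is the root of the tree.
Branch lengths along that path: 0.72 + 1.22 + 1.38 + 0.37 + 1.59 + 0.82 + 1.46 + 1.48 + 0.79 + 0.21 + 0.36 + 1.65 = 12.05.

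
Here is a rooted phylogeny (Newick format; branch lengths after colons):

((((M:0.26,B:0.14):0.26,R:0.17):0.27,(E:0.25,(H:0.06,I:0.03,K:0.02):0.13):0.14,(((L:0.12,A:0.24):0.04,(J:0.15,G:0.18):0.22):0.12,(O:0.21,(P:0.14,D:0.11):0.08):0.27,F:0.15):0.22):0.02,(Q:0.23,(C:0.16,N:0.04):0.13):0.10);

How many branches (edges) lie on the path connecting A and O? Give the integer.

The MRCA of A and O is the node subtending (((L,A),(J,G)),(O,(P,D)),F).
From A up to that node: 3 branches. From O up to the same node: 2 branches. Total: 3 + 2 = 5.

5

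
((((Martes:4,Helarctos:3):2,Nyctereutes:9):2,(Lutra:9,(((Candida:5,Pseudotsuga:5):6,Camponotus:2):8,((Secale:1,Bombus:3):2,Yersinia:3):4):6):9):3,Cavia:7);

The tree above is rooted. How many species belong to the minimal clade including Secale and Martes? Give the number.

The MRCA of Secale and Martes is the node subtending (((Martes,Helarctos),Nyctereutes),(Lutra,(((Candida,Pseudotsuga),Camponotus),((Secale,Bombus),Yersinia)))).
That clade contains 10 terminal taxa: Bombus, Camponotus, Candida, Helarctos, Lutra, Martes, Nyctereutes, Pseudotsuga, Secale, Yersinia.

10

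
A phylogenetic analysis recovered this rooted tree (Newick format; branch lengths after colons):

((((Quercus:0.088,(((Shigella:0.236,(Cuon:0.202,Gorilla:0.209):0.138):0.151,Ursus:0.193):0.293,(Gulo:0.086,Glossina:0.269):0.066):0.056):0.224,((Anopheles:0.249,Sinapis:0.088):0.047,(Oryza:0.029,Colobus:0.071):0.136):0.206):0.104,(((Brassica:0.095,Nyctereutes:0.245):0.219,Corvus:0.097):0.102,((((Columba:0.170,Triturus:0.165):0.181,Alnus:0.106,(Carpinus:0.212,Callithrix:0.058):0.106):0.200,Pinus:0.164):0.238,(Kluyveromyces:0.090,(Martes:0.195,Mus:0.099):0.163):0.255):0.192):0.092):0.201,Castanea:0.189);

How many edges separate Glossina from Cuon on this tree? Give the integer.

The MRCA of Glossina and Cuon is the node subtending (((Shigella,(Cuon,Gorilla)),Ursus),(Gulo,Glossina)).
From Glossina up to that node: 2 branches. From Cuon up to the same node: 4 branches. Total: 2 + 4 = 6.

6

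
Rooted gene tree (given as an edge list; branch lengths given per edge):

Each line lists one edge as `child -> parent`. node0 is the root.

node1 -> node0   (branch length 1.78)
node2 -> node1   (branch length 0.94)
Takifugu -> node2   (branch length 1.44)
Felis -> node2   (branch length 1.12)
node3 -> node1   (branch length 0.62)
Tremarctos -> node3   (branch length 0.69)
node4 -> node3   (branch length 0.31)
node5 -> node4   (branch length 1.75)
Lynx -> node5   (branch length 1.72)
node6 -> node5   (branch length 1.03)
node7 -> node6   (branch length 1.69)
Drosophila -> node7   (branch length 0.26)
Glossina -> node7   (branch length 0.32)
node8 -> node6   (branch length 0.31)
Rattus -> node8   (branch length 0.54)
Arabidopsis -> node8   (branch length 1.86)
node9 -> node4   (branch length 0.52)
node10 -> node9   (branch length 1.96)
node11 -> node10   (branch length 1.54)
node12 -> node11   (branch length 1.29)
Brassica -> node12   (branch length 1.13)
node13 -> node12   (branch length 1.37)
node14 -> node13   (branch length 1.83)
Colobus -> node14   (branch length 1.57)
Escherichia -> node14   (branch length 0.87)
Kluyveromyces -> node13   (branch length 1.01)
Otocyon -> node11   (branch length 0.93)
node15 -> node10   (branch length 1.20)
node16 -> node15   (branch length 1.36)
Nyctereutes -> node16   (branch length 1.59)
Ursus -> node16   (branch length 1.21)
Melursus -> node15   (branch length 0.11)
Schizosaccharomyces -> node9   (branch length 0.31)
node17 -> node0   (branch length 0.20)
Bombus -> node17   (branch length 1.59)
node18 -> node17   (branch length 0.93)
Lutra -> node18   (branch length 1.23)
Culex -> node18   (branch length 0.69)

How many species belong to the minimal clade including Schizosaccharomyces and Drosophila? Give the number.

The MRCA of Schizosaccharomyces and Drosophila is the node subtending ((Lynx,((Drosophila,Glossina),(Rattus,Arabidopsis))),((((Brassica,((Colobus,Escherichia),Kluyveromyces)),Otocyon),((Nyctereutes,Ursus),Melursus)),Schizosaccharomyces)).
That clade contains 14 terminal taxa: Arabidopsis, Brassica, Colobus, Drosophila, Escherichia, Glossina, Kluyveromyces, Lynx, Melursus, Nyctereutes, Otocyon, Rattus, Schizosaccharomyces, Ursus.

14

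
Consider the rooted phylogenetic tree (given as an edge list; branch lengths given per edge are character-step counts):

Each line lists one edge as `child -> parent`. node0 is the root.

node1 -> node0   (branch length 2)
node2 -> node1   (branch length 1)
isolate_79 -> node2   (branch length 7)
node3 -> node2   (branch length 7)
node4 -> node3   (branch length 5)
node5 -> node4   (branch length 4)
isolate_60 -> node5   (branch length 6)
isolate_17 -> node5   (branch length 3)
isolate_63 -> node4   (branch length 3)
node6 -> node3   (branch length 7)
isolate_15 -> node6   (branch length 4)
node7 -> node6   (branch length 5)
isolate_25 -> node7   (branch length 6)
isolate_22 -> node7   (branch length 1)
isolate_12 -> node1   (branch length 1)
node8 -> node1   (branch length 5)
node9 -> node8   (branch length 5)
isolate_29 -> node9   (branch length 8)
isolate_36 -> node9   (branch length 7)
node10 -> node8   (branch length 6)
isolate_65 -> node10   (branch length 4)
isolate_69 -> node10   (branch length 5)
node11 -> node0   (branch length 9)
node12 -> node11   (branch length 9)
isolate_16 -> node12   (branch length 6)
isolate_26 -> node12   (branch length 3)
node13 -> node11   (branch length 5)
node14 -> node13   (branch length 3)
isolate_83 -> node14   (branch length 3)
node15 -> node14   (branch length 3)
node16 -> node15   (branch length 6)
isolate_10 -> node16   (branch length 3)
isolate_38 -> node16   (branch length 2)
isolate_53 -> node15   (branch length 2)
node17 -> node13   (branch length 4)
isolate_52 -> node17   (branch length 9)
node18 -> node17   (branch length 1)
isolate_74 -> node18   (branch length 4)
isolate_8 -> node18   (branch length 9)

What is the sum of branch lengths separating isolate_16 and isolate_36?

The path runs isolate_16 → … → MRCA → … → isolate_36; the MRCA is the root of the tree.
Branch lengths along that path: 6 + 9 + 9 + 2 + 5 + 5 + 7 = 43.

43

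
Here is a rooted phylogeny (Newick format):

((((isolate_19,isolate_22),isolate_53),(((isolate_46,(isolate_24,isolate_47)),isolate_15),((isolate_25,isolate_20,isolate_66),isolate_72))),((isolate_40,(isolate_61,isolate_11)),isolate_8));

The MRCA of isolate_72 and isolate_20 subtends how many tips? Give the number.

The MRCA of isolate_72 and isolate_20 is the node subtending ((isolate_25,isolate_20,isolate_66),isolate_72).
That clade contains 4 terminal taxa: isolate_20, isolate_25, isolate_66, isolate_72.

4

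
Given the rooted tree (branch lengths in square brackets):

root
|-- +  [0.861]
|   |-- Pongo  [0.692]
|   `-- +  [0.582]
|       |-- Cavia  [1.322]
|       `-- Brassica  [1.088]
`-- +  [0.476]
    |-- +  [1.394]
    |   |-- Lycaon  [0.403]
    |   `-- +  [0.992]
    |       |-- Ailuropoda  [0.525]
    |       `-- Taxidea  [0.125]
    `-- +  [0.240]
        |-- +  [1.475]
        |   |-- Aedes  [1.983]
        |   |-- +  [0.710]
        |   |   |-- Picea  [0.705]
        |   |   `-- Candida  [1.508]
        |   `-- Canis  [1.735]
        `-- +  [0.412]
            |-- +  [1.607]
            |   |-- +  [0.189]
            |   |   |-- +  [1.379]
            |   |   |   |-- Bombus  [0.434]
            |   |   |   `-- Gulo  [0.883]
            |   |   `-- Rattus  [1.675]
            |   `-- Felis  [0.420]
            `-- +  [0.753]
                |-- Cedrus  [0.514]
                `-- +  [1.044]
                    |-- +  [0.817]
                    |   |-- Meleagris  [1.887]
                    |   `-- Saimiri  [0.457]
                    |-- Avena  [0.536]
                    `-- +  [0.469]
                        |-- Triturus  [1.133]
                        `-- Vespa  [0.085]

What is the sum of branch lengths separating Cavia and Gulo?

7.951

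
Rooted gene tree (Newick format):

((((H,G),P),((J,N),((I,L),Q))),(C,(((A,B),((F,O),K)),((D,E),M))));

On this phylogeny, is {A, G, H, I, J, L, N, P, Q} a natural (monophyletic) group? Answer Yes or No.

The MRCA of the listed taxa is the root, so the smallest clade containing them is the whole tree.
That clade also contains B, C, D, E, F, K, M, O, which are not in the proposed group, so the group is not monophyletic.

No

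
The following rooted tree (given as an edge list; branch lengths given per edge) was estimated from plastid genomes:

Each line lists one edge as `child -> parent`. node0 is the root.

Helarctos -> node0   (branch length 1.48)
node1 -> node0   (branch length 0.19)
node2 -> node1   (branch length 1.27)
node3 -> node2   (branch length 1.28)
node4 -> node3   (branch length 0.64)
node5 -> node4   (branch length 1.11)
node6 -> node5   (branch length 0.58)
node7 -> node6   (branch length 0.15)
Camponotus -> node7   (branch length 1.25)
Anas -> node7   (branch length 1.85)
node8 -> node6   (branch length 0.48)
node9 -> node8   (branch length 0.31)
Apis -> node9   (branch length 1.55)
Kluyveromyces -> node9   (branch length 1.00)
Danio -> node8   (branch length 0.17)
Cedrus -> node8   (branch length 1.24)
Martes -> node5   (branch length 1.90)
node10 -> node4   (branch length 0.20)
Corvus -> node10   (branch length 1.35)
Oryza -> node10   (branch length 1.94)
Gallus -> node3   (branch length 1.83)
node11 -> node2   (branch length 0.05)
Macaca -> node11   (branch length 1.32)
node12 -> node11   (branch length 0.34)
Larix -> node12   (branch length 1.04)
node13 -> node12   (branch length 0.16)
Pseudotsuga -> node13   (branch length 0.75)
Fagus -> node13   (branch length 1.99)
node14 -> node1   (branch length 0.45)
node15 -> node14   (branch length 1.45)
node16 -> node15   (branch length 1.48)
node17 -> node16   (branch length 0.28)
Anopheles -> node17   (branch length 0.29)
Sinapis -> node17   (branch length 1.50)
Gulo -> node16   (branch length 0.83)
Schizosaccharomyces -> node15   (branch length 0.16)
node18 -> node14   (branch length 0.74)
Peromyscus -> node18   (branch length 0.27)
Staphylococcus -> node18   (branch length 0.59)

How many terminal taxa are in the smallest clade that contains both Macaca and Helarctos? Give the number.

The MRCA of Macaca and Helarctos is the root, so the clade is the entire tree.
That clade contains 21 terminal taxa: Anas, Anopheles, Apis, Camponotus, Cedrus, Corvus, Danio, Fagus, Gallus, Gulo, Helarctos, Kluyveromyces, Larix, Macaca, Martes, Oryza, Peromyscus, Pseudotsuga, Schizosaccharomyces, Sinapis, Staphylococcus.

21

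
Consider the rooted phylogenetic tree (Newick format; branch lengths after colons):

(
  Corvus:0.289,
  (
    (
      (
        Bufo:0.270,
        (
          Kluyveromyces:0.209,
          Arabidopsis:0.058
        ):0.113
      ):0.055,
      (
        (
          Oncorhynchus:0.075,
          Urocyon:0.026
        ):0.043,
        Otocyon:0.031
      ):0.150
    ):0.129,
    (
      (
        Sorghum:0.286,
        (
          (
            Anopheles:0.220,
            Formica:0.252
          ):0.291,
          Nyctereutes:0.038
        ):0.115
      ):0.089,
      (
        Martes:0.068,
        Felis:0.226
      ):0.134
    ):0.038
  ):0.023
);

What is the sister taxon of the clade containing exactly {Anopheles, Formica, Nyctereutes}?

Sorghum

The clade containing exactly {Anopheles, Formica, Nyctereutes} attaches to the tree at the node subtending (Sorghum,((Anopheles,Formica),Nyctereutes)).
The other lineage descending from that same node — the sister group — is the single tip Sorghum.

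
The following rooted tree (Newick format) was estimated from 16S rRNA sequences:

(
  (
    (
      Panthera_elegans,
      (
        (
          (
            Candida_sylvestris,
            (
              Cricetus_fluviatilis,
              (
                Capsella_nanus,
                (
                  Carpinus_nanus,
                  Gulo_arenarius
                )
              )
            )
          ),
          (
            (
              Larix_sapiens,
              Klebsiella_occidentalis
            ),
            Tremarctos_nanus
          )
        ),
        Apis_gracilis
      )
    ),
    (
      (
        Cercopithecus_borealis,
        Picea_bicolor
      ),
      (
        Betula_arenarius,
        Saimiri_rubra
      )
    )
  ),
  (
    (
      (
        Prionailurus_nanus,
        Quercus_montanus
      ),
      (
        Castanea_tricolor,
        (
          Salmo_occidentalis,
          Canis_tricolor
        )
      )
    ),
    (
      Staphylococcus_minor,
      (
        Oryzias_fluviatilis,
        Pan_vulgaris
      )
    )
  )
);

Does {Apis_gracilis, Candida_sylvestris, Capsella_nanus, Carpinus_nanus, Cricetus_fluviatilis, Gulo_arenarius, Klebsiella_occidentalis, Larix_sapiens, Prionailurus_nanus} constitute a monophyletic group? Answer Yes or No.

The MRCA of the listed taxa is the root, so the smallest clade containing them is the whole tree.
That clade also contains Betula_arenarius, Canis_tricolor, Castanea_tricolor, Cercopithecus_borealis, Oryzias_fluviatilis, Pan_vulgaris, Panthera_elegans, Picea_bicolor, Quercus_montanus, Saimiri_rubra, Salmo_occidentalis, Staphylococcus_minor, Tremarctos_nanus, which are not in the proposed group, so the group is not monophyletic.

No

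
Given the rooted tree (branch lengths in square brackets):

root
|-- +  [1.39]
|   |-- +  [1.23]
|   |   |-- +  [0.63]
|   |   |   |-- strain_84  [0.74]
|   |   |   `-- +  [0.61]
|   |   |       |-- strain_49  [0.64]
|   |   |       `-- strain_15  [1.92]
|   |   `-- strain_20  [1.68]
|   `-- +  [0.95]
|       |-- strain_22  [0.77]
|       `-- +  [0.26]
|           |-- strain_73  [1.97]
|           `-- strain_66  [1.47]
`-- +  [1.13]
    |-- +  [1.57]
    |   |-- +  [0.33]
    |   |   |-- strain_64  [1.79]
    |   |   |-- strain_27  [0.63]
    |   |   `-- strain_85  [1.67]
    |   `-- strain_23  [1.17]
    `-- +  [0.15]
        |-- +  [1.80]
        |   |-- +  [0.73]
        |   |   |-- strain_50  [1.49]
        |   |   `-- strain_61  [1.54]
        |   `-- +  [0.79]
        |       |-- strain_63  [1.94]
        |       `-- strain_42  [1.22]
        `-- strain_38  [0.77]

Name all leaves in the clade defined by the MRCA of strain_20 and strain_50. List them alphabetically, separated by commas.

strain_15, strain_20, strain_22, strain_23, strain_27, strain_38, strain_42, strain_49, strain_50, strain_61, strain_63, strain_64, strain_66, strain_73, strain_84, strain_85

Tracing strain_20: it sits inside ((strain_84,(strain_49,strain_15)),strain_20).
Tracing strain_50: it sits inside (strain_50,strain_61).
The smallest clade enclosing both is the whole tree (their MRCA is the root), so the answer is all 16 tips in alphabetical order.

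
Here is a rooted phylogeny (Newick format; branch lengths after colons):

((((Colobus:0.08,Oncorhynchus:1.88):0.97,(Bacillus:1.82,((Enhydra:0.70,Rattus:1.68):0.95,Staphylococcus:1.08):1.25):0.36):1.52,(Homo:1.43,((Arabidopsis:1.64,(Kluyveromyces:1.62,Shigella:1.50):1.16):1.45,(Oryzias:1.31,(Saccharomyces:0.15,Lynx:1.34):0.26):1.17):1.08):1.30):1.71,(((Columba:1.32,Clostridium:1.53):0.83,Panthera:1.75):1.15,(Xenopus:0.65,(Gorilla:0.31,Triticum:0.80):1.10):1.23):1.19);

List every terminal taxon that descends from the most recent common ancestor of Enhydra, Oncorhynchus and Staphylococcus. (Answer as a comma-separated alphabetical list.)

Tracing Enhydra: it sits inside (Enhydra,Rattus).
Tracing Oncorhynchus: it sits inside (Colobus,Oncorhynchus).
Tracing Staphylococcus: it sits inside ((Enhydra,Rattus),Staphylococcus).
The smallest clade enclosing all 3 is ((Colobus,Oncorhynchus),(Bacillus,((Enhydra,Rattus),Staphylococcus))); the answer is its 6 terminal taxa in alphabetical order.

Bacillus, Colobus, Enhydra, Oncorhynchus, Rattus, Staphylococcus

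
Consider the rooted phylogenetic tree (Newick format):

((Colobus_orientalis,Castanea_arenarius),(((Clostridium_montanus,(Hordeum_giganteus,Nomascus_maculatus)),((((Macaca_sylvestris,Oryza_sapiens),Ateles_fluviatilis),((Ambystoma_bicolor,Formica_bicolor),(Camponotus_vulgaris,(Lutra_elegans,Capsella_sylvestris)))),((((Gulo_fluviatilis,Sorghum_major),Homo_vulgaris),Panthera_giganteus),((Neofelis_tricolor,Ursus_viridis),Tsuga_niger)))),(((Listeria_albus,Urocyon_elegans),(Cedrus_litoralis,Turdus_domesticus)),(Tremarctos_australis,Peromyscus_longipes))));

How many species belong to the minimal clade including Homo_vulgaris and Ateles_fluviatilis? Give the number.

The MRCA of Homo_vulgaris and Ateles_fluviatilis is the node subtending ((((Macaca_sylvestris,Oryza_sapiens),Ateles_fluviatilis),((Ambystoma_bicolor,Formica_bicolor),(Camponotus_vulgaris,(Lutra_elegans,Capsella_sylvestris)))),((((Gulo_fluviatilis,Sorghum_major),Homo_vulgaris),Panthera_giganteus),((Neofelis_tricolor,Ursus_viridis),Tsuga_niger))).
That clade contains 15 terminal taxa: Ambystoma_bicolor, Ateles_fluviatilis, Camponotus_vulgaris, Capsella_sylvestris, Formica_bicolor, Gulo_fluviatilis, Homo_vulgaris, Lutra_elegans, Macaca_sylvestris, Neofelis_tricolor, Oryza_sapiens, Panthera_giganteus, Sorghum_major, Tsuga_niger, Ursus_viridis.

15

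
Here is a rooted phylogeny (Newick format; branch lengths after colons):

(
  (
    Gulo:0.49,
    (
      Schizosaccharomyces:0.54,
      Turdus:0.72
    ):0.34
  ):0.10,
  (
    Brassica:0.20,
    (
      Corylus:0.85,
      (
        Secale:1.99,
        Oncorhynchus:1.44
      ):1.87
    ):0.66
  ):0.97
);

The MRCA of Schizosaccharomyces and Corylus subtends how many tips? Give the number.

The MRCA of Schizosaccharomyces and Corylus is the root, so the clade is the entire tree.
That clade contains 7 terminal taxa: Brassica, Corylus, Gulo, Oncorhynchus, Schizosaccharomyces, Secale, Turdus.

7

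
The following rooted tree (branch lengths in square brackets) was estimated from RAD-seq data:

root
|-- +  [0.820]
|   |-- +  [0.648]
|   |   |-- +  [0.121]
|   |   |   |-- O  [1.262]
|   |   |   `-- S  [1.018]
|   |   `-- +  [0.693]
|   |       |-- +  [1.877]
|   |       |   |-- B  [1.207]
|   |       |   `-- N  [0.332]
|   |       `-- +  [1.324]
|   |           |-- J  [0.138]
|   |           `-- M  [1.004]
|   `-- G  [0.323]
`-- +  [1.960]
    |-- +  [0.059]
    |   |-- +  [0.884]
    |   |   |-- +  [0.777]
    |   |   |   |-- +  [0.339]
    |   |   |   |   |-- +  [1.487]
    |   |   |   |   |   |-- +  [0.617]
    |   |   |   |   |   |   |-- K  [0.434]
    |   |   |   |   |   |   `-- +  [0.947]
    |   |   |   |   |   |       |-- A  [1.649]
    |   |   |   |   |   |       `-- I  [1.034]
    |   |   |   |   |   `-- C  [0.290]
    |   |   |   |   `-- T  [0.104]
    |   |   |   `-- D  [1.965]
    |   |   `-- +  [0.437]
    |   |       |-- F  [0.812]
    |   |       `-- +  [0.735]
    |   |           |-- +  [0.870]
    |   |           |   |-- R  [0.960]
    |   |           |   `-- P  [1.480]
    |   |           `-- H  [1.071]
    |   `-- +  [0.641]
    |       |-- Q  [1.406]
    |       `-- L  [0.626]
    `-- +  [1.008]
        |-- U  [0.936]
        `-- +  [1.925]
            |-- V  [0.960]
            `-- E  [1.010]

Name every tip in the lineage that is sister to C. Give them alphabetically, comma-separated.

A, I, K

C attaches to the tree at the node subtending ((K,(A,I)),C).
The other lineage descending from that same node — the sister group — is (K,(A,I)); its 3 tips in alphabetical order are the answer.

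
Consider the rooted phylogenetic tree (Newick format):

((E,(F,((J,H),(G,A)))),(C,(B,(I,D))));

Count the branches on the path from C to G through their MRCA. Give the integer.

7

The MRCA of C and G is the root of the tree.
From C up to that node: 2 branches. From G up to the same node: 5 branches. Total: 2 + 5 = 7.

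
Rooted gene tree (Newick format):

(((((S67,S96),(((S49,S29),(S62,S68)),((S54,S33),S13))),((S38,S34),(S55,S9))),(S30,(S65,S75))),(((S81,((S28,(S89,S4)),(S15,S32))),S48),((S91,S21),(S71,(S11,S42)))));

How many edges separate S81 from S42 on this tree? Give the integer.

7

The MRCA of S81 and S42 is the node subtending (((S81,((S28,(S89,S4)),(S15,S32))),S48),((S91,S21),(S71,(S11,S42)))).
From S81 up to that node: 3 branches. From S42 up to the same node: 4 branches. Total: 3 + 4 = 7.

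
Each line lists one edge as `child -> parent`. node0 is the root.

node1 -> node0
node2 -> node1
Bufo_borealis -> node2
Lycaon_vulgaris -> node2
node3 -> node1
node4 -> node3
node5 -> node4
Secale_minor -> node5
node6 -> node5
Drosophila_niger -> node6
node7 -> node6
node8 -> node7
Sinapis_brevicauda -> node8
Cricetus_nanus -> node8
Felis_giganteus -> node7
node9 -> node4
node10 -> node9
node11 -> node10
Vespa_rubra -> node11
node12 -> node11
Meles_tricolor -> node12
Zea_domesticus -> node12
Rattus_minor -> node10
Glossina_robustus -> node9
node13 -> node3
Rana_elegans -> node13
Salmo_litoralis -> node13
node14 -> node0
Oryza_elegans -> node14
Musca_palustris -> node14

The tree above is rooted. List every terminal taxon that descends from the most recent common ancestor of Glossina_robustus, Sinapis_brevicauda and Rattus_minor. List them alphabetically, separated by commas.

Tracing Glossina_robustus: it sits inside (((Vespa_rubra,(Meles_tricolor,Zea_domesticus)),Rattus_minor),Glossina_robustus).
Tracing Sinapis_brevicauda: it sits inside (Sinapis_brevicauda,Cricetus_nanus).
Tracing Rattus_minor: it sits inside ((Vespa_rubra,(Meles_tricolor,Zea_domesticus)),Rattus_minor).
The smallest clade enclosing all 3 is ((Secale_minor,(Drosophila_niger,((Sinapis_brevicauda,Cricetus_nanus),Felis_giganteus))),(((Vespa_rubra,(Meles_tricolor,Zea_domesticus)),Rattus_minor),Glossina_robustus)); the answer is its 10 terminal taxa in alphabetical order.

Cricetus_nanus, Drosophila_niger, Felis_giganteus, Glossina_robustus, Meles_tricolor, Rattus_minor, Secale_minor, Sinapis_brevicauda, Vespa_rubra, Zea_domesticus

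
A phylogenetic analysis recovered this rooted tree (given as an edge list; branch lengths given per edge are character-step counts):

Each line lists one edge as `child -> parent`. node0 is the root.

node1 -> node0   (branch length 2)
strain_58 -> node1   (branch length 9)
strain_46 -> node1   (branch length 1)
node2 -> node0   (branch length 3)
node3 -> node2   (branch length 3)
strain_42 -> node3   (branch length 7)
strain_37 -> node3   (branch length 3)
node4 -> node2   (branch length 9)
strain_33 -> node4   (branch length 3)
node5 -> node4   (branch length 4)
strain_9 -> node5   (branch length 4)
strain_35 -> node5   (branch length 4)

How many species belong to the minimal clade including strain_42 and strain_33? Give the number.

5

The MRCA of strain_42 and strain_33 is the node subtending ((strain_42,strain_37),(strain_33,(strain_9,strain_35))).
That clade contains 5 terminal taxa: strain_33, strain_35, strain_37, strain_42, strain_9.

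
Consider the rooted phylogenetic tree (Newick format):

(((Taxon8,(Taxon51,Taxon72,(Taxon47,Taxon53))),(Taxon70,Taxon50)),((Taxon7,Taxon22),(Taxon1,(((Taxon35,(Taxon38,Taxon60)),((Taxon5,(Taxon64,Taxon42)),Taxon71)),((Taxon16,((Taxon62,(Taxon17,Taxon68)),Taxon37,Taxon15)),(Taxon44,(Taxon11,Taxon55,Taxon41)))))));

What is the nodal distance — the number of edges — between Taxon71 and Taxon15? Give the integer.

The MRCA of Taxon71 and Taxon15 is the node subtending (((Taxon35,(Taxon38,Taxon60)),((Taxon5,(Taxon64,Taxon42)),Taxon71)),((Taxon16,((Taxon62,(Taxon17,Taxon68)),Taxon37,Taxon15)),(Taxon44,(Taxon11,Taxon55,Taxon41)))).
From Taxon71 up to that node: 3 branches. From Taxon15 up to the same node: 4 branches. Total: 3 + 4 = 7.

7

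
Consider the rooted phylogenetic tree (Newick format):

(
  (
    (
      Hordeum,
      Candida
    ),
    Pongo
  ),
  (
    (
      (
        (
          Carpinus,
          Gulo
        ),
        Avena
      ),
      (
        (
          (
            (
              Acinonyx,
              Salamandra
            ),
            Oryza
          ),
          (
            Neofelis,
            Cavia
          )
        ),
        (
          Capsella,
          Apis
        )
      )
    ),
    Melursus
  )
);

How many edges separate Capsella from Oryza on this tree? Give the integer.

The MRCA of Capsella and Oryza is the node subtending ((((Acinonyx,Salamandra),Oryza),(Neofelis,Cavia)),(Capsella,Apis)).
From Capsella up to that node: 2 branches. From Oryza up to the same node: 3 branches. Total: 2 + 3 = 5.

5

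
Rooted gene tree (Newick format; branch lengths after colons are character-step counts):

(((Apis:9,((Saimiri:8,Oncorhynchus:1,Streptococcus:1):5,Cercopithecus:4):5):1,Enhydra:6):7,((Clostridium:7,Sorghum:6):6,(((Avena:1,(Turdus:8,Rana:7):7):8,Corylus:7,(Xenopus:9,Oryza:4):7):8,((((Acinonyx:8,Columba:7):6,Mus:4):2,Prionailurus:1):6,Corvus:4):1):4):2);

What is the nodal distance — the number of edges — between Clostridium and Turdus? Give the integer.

7

The MRCA of Clostridium and Turdus is the node subtending ((Clostridium,Sorghum),(((Avena,(Turdus,Rana)),Corylus,(Xenopus,Oryza)),((((Acinonyx,Columba),Mus),Prionailurus),Corvus))).
From Clostridium up to that node: 2 branches. From Turdus up to the same node: 5 branches. Total: 2 + 5 = 7.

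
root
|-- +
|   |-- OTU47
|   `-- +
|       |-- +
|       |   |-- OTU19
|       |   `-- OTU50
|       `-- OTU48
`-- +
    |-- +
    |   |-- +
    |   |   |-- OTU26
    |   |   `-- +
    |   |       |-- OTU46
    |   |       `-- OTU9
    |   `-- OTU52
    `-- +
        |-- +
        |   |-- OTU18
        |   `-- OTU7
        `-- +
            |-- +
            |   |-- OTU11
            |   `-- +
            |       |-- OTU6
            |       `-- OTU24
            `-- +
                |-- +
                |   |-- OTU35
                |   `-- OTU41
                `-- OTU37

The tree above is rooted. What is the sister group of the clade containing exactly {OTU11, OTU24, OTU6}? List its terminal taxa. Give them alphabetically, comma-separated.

OTU35, OTU37, OTU41

The clade containing exactly {OTU11, OTU24, OTU6} attaches to the tree at the node subtending ((OTU11,(OTU6,OTU24)),((OTU35,OTU41),OTU37)).
The other lineage descending from that same node — the sister group — is ((OTU35,OTU41),OTU37); its 3 tips in alphabetical order are the answer.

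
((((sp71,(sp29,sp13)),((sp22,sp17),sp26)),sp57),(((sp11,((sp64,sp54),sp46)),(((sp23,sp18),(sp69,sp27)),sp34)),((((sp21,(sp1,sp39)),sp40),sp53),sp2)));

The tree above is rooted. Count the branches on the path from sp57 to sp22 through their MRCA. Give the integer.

5

The MRCA of sp57 and sp22 is the node subtending (((sp71,(sp29,sp13)),((sp22,sp17),sp26)),sp57).
From sp57 up to that node: 1 branch. From sp22 up to the same node: 4 branches. Total: 1 + 4 = 5.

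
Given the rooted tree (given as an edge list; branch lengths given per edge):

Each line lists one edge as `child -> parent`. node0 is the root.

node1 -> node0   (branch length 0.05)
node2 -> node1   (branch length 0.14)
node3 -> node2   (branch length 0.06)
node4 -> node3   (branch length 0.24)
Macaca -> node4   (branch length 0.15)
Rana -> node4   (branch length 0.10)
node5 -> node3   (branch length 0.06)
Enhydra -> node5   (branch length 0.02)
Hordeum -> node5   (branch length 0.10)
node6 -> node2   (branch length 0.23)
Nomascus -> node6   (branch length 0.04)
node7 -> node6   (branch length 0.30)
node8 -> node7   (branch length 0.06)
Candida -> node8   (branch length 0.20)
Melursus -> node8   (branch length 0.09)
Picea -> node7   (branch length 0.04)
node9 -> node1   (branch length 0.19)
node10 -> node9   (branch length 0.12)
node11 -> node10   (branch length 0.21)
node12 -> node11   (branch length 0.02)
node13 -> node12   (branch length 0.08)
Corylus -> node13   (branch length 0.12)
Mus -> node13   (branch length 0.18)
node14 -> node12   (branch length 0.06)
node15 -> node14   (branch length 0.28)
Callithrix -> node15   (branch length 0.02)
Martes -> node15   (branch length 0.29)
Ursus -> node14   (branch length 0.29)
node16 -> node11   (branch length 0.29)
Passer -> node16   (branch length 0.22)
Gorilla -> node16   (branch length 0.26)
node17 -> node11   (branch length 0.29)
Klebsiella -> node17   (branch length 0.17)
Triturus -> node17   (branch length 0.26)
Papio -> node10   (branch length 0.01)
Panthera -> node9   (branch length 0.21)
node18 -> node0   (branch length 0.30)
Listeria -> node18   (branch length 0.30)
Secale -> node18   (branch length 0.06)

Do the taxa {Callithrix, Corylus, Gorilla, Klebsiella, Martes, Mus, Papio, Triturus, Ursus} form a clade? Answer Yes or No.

No

The MRCA of the listed taxa subtends ((((Corylus,Mus),((Callithrix,Martes),Ursus)),(Passer,Gorilla),(Klebsiella,Triturus)),Papio).
That clade also contains Passer, which is not in the proposed group, so the group is not monophyletic.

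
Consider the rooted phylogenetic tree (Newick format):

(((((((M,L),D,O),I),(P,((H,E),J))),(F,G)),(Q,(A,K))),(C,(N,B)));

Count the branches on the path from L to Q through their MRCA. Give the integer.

8

The MRCA of L and Q is the node subtending ((((((M,L),D,O),I),(P,((H,E),J))),(F,G)),(Q,(A,K))).
From L up to that node: 6 branches. From Q up to the same node: 2 branches. Total: 6 + 2 = 8.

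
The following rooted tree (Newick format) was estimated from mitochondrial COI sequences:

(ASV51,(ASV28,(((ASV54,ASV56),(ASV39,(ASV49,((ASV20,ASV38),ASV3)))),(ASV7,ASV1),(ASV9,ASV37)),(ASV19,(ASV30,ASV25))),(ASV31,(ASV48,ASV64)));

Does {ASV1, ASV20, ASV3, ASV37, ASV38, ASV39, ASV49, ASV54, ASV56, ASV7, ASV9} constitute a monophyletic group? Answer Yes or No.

Yes

The most recent common ancestor of these taxa subtends (((ASV54,ASV56),(ASV39,(ASV49,((ASV20,ASV38),ASV3)))),(ASV7,ASV1),(ASV9,ASV37)).
That clade has exactly 11 tips — every listed taxon and nothing else — so the group is monophyletic.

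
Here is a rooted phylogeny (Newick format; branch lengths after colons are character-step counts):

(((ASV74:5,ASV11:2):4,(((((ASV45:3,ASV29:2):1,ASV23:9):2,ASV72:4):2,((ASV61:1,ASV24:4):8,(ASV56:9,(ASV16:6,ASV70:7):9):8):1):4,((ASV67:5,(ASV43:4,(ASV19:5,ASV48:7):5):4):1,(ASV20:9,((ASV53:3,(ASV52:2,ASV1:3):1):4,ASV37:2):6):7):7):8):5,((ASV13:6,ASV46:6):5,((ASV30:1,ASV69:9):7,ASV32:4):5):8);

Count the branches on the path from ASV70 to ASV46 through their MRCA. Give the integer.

The MRCA of ASV70 and ASV46 is the root of the tree.
From ASV70 up to that node: 7 branches. From ASV46 up to the same node: 3 branches. Total: 7 + 3 = 10.

10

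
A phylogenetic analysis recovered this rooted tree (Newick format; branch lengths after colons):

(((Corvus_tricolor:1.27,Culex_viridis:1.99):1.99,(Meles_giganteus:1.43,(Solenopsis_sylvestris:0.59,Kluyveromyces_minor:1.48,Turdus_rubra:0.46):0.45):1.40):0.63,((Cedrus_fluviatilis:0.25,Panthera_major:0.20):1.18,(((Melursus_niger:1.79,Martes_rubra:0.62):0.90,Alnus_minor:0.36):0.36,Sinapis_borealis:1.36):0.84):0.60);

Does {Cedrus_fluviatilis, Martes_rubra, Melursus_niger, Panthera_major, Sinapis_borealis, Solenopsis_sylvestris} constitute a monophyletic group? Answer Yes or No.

No

The MRCA of the listed taxa is the root, so the smallest clade containing them is the whole tree.
That clade also contains Alnus_minor, Corvus_tricolor, Culex_viridis, Kluyveromyces_minor, Meles_giganteus, Turdus_rubra, which are not in the proposed group, so the group is not monophyletic.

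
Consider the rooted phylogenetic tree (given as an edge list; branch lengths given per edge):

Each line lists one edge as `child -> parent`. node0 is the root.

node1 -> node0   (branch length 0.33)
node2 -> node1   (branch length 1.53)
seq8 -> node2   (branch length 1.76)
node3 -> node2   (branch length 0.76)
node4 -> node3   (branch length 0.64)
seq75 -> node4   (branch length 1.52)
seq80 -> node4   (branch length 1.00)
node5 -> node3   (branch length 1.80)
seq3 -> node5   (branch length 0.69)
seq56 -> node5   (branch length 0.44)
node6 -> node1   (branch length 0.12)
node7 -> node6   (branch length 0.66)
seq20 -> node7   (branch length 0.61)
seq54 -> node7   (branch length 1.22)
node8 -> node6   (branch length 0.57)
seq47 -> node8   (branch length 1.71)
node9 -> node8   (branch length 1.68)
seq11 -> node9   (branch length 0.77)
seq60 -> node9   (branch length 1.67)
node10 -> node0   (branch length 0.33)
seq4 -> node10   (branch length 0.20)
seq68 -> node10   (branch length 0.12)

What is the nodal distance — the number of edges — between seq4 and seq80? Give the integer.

7

The MRCA of seq4 and seq80 is the root of the tree.
From seq4 up to that node: 2 branches. From seq80 up to the same node: 5 branches. Total: 2 + 5 = 7.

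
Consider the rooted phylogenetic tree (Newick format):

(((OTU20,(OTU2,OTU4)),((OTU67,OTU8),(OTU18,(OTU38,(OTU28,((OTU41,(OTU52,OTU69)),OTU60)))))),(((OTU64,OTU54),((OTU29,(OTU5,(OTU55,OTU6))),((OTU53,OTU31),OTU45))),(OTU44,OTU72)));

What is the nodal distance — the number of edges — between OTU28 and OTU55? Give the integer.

The MRCA of OTU28 and OTU55 is the root of the tree.
From OTU28 up to that node: 6 branches. From OTU55 up to the same node: 7 branches. Total: 6 + 7 = 13.

13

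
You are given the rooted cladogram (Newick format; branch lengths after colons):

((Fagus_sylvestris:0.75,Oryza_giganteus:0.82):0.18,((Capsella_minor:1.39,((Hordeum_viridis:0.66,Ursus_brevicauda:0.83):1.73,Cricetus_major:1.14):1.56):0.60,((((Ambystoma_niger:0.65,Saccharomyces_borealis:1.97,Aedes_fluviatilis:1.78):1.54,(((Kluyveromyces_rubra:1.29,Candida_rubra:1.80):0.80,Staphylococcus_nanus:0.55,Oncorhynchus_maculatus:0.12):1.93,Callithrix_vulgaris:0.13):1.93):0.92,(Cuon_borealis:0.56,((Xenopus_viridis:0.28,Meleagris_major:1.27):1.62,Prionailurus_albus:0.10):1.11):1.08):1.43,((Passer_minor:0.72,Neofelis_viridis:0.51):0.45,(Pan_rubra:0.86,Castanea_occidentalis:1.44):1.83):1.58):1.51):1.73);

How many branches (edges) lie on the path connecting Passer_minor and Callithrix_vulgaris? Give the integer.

7

The MRCA of Passer_minor and Callithrix_vulgaris is the node subtending ((((Ambystoma_niger,Saccharomyces_borealis,Aedes_fluviatilis),(((Kluyveromyces_rubra,Candida_rubra),Staphylococcus_nanus,Oncorhynchus_maculatus),Callithrix_vulgaris)),(Cuon_borealis,((Xenopus_viridis,Meleagris_major),Prionailurus_albus))),((Passer_minor,Neofelis_viridis),(Pan_rubra,Castanea_occidentalis))).
From Passer_minor up to that node: 3 branches. From Callithrix_vulgaris up to the same node: 4 branches. Total: 3 + 4 = 7.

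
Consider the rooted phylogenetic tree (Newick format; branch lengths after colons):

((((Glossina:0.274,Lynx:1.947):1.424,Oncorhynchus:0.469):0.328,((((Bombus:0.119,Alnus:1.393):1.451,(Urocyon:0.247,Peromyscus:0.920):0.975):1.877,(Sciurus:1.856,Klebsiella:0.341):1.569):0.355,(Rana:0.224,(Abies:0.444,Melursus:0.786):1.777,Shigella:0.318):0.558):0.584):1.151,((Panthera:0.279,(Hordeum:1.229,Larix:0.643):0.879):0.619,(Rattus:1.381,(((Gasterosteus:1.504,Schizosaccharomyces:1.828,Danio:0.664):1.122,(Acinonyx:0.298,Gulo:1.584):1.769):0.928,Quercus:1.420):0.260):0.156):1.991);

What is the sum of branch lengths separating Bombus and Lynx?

The path runs Bombus → … → MRCA → … → Lynx; the MRCA is the node subtending (((Glossina,Lynx),Oncorhynchus),((((Bombus,Alnus),(Urocyon,Peromyscus)),(Sciurus,Klebsiella)),(Rana,(Abies,Melursus),Shigella))).
Branch lengths along that path: 0.119 + 1.451 + 1.877 + 0.355 + 0.584 + 0.328 + 1.424 + 1.947 = 8.085.

8.085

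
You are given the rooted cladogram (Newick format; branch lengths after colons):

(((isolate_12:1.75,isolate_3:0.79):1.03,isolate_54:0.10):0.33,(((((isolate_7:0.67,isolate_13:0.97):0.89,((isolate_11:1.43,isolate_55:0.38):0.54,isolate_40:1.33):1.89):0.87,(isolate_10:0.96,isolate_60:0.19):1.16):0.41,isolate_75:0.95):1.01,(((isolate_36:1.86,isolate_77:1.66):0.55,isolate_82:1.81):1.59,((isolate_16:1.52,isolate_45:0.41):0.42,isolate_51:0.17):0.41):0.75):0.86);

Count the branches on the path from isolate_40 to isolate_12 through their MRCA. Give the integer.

9

The MRCA of isolate_40 and isolate_12 is the root of the tree.
From isolate_40 up to that node: 6 branches. From isolate_12 up to the same node: 3 branches. Total: 6 + 3 = 9.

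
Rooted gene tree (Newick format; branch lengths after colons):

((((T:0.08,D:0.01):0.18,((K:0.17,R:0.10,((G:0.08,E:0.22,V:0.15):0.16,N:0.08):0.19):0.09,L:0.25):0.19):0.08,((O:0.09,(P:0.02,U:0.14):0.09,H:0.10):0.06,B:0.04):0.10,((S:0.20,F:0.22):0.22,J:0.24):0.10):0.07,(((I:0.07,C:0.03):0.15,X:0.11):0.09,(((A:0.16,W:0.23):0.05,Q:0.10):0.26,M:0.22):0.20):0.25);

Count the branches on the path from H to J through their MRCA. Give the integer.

5

The MRCA of H and J is the node subtending (((T,D),((K,R,((G,E,V),N)),L)),((O,(P,U),H),B),((S,F),J)).
From H up to that node: 3 branches. From J up to the same node: 2 branches. Total: 3 + 2 = 5.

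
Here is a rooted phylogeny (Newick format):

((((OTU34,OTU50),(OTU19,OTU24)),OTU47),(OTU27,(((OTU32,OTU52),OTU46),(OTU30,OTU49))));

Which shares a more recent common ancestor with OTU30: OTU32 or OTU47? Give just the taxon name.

OTU32

The MRCA of OTU30 and OTU32 subtends (((OTU32,OTU52),OTU46),(OTU30,OTU49)) (5 taxa).
The MRCA of OTU30 and OTU47 is the root, subtending the entire tree (11 taxa).
The first is nested inside the second, so OTU30 shares a more recent common ancestor with OTU32.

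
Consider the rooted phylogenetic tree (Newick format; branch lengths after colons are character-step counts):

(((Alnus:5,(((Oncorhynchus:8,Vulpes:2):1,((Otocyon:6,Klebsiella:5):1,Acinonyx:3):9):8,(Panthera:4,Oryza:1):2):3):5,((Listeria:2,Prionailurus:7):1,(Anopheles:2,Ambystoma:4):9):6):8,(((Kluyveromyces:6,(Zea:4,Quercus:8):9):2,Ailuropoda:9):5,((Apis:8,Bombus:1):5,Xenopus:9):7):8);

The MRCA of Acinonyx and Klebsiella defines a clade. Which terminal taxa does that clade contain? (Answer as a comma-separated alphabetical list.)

Tracing Acinonyx: it sits inside ((Otocyon,Klebsiella),Acinonyx).
Tracing Klebsiella: it sits inside (Otocyon,Klebsiella).
The smallest clade enclosing both is ((Otocyon,Klebsiella),Acinonyx); the answer is its 3 terminal taxa in alphabetical order.

Acinonyx, Klebsiella, Otocyon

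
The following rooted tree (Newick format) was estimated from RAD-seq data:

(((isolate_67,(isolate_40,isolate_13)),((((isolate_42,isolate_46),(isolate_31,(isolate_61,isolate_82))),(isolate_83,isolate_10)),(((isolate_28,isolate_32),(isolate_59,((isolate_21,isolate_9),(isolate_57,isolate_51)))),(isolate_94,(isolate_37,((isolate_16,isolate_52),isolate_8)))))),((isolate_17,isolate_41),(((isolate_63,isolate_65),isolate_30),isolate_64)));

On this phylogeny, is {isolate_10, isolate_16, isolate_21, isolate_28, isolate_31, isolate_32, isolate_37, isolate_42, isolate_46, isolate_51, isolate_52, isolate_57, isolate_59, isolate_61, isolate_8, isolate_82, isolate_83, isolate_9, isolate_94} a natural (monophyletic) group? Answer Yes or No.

The most recent common ancestor of these taxa subtends ((((isolate_42,isolate_46),(isolate_31,(isolate_61,isolate_82))),(isolate_83,isolate_10)),(((isolate_28,isolate_32),(isolate_59,((isolate_21,isolate_9),(isolate_57,isolate_51)))),(isolate_94,(isolate_37,((isolate_16,isolate_52),isolate_8))))).
That clade has exactly 19 tips — every listed taxon and nothing else — so the group is monophyletic.

Yes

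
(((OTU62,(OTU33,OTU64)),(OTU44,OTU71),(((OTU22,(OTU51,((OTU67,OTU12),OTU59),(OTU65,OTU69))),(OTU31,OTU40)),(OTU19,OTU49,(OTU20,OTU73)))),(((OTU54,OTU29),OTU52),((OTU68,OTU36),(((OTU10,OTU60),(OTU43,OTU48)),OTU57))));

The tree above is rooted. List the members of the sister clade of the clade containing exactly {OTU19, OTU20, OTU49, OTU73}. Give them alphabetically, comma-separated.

The clade containing exactly {OTU19, OTU20, OTU49, OTU73} attaches to the tree at the node subtending (((OTU22,(OTU51,((OTU67,OTU12),OTU59),(OTU65,OTU69))),(OTU31,OTU40)),(OTU19,OTU49,(OTU20,OTU73))).
The other lineage descending from that same node — the sister group — is ((OTU22,(OTU51,((OTU67,OTU12),OTU59),(OTU65,OTU69))),(OTU31,OTU40)); its 9 tips in alphabetical order are the answer.

OTU12, OTU22, OTU31, OTU40, OTU51, OTU59, OTU65, OTU67, OTU69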